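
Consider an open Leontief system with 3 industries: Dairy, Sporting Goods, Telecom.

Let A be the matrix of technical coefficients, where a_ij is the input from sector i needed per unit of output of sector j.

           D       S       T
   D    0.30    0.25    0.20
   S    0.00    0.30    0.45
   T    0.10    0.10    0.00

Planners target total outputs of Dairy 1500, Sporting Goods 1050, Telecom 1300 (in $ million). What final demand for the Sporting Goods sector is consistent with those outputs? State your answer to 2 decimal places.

d_S = 150.00

I − A =
  [   0.70    -0.25    -0.20]
  [   0.00     0.70    -0.45]
  [  -0.10    -0.10     1.00]
d = (I − A) x:
  d_D = (+0.70)·1500 + (-0.25)·1050 + (-0.20)·1300 = 527.50
  d_S = (+0.00)·1500 + (+0.70)·1050 + (-0.45)·1300 = 150.00
  d_T = (-0.10)·1500 + (-0.10)·1050 + (+1.00)·1300 = 1045.00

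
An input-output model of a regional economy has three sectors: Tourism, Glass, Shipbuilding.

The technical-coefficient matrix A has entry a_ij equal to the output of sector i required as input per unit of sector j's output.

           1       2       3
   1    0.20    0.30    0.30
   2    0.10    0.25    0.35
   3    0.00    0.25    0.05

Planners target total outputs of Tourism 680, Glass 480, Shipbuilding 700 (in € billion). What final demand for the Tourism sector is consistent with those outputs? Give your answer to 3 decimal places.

d_1 = 190.000

I − A =
  [   0.80    -0.30    -0.30]
  [  -0.10     0.75    -0.35]
  [   0.00    -0.25     0.95]
d = (I − A) x:
  d_1 = (+0.80)·680 + (-0.30)·480 + (-0.30)·700 = 190.000
  d_2 = (-0.10)·680 + (+0.75)·480 + (-0.35)·700 = 47.000
  d_3 = (+0.00)·680 + (-0.25)·480 + (+0.95)·700 = 545.000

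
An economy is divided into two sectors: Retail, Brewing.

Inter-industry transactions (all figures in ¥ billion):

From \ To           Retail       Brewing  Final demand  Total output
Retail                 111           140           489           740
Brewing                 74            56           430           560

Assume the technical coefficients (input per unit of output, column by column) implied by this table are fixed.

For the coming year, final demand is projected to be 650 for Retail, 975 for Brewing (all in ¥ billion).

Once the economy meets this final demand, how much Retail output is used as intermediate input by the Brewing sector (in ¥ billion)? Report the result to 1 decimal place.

Technical coefficients a_ij = z_ij / X_j:
  a_11 = 111/740 = 0.15, a_21 = 74/740 = 0.10
  a_12 = 140/560 = 0.25, a_22 = 56/560 = 0.10
I − A =
  [   0.85    -0.25]
  [  -0.10     0.90]
det(I−A) = (0.85)(0.90) − (-0.25)(-0.10) = 0.7400
adj(I−A) = [[0.90, 0.25], [0.10, 0.85]]
(I − A)⁻¹ = adj(I−A) / det(I−A) ≈
  [   1.2162     0.3378]
  [   0.1351     1.1486]
First solve x = (I − A)⁻¹ d = adj(I−A)·d / det(I−A); in particular x_2 = (0.10·650 + 0.85·975) / 0.7400 = 893.75 / 0.7400 ≈ 1207.770.
Intermediate flow from 1 to 2: z_12 = a_12 · x_2 = 0.25 × 893.75 / 0.7400 = 223.4375 / 0.7400 ≈ 301.9.

z_12 = 301.9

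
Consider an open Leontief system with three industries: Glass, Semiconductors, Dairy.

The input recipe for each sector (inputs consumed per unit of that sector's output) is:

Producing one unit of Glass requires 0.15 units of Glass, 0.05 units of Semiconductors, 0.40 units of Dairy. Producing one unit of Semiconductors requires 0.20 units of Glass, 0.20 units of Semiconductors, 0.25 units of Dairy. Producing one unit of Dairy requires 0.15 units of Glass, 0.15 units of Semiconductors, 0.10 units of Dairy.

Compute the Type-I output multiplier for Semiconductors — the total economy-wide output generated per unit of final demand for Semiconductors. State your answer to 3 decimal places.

I − A =
  [   0.85    -0.20    -0.15]
  [  -0.05     0.80    -0.15]
  [  -0.40    -0.25     0.90]
Cofactors of I−A, C_ij = (−1)^(i+j)·(minor ij) (rows/columns in the sector order above):
  C_11 = (0.80)(0.90) − (-0.15)(-0.25) = 0.6825
  C_12 = −[(-0.05)(0.90) − (-0.15)(-0.40)] = 0.1050
  C_13 = (-0.05)(-0.25) − (0.80)(-0.40) = 0.3325
  C_21 = −[(-0.20)(0.90) − (-0.15)(-0.25)] = 0.2175
  C_22 = (0.85)(0.90) − (-0.15)(-0.40) = 0.7050
  C_23 = −[(0.85)(-0.25) − (-0.20)(-0.40)] = 0.2925
  C_31 = (-0.20)(-0.15) − (-0.15)(0.80) = 0.1500
  C_32 = −[(0.85)(-0.15) − (-0.15)(-0.05)] = 0.1350
  C_33 = (0.85)(0.80) − (-0.20)(-0.05) = 0.6700
det(I−A) = Σ_j (I−A)_1j·C_1j = (0.85)(0.6825) + (-0.20)(0.1050) + (-0.15)(0.3325) = 0.50925
adj(I−A) = Cᵀ =
  [ 0.6825   0.2175   0.1500]
  [ 0.1050   0.7050   0.1350]
  [ 0.3325   0.2925   0.6700]
(I − A)⁻¹ = adj(I−A) / det(I−A) ≈
  [   1.3402     0.4271     0.2946]
  [   0.2062     1.3844     0.2651]
  [   0.6529     0.5744     1.3157]
The output multiplier for sector j is the column-j sum of the Leontief inverse (I − A)⁻¹ = adj(I−A) / det(I−A).
Column S of adj(I−A): (0.2175, 0.7050, 0.2925); det(I−A) = 0.50925.
m_S = (0.2175 + 0.7050 + 0.2925) / 0.50925 = 1.215 / 0.50925 ≈ 2.386.

m_S = 2.386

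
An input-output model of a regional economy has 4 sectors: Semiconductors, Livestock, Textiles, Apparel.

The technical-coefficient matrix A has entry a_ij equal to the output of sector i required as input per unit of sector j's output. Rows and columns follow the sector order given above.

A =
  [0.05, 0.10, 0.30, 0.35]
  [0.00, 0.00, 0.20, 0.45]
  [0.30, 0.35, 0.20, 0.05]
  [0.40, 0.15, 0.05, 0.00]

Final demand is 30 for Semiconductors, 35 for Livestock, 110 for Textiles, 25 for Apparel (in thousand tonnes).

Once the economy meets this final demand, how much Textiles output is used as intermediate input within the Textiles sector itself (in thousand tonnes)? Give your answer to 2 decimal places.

z_TT = 56.76

I − A =
  [   0.95    -0.10    -0.30    -0.35]
  [   0.00     1.00    -0.20    -0.45]
  [  -0.30    -0.35     0.80    -0.05]
  [  -0.40    -0.15    -0.05     1.00]
Compute the cofactors C_ij = (−1)^(i+j)·(3×3 minor ij) of I−A; the adjugate is their transpose:
adj(I−A) = Cᵀ =
  [ 0.664125   0.235125   0.330000   0.354750]
  [ 0.214750   0.544375   0.237375   0.332000]
  [ 0.362750   0.338375   0.727875   0.315625]
  [ 0.316000   0.192625   0.204000   0.597500]
det(I−A) = Σ_j (I−A)_1j·C_1j = (0.95)(0.664125) + (-0.10)(0.214750) + (-0.30)(0.362750) + (-0.35)(0.316000) = 0.39001875
(I − A)⁻¹ = adj(I−A) / det(I−A) ≈
  [   1.7028     0.6029     0.8461     0.9096]
  [   0.5506     1.3958     0.6086     0.8512]
  [   0.9301     0.8676     1.8663     0.8093]
  [   0.8102     0.4939     0.5231     1.5320]
First solve x = (I − A)⁻¹ d = adj(I−A)·d / det(I−A); in particular x_T = (0.362750·30 + 0.338375·35 + 0.727875·110 + 0.315625·25) / 0.39001875 = 110.6825 / 0.39001875 ≈ 283.7876.
Intermediate flow from T to T: z_TT = a_TT · x_T = 0.20 × 110.6825 / 0.39001875 = 22.1365 / 0.39001875 ≈ 56.76.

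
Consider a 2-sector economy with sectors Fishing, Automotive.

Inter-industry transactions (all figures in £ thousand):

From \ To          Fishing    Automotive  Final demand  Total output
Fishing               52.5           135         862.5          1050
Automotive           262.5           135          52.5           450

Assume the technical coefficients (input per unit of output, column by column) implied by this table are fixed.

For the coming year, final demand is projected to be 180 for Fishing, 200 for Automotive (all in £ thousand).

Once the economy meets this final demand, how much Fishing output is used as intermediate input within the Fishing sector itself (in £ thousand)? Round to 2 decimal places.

Technical coefficients a_ij = z_ij / X_j:
  a_11 = 52.5/1050 = 0.05, a_21 = 262.5/1050 = 0.25
  a_12 = 135/450 = 0.30, a_22 = 135/450 = 0.30
I − A =
  [   0.95    -0.30]
  [  -0.25     0.70]
det(I−A) = (0.95)(0.70) − (-0.30)(-0.25) = 0.5900
adj(I−A) = [[0.70, 0.30], [0.25, 0.95]]
(I − A)⁻¹ = adj(I−A) / det(I−A) ≈
  [   1.1864     0.5085]
  [   0.4237     1.6102]
First solve x = (I − A)⁻¹ d = adj(I−A)·d / det(I−A); in particular x_1 = (0.70·180 + 0.30·200) / 0.5900 = 186.00 / 0.5900 ≈ 315.2542.
Intermediate flow from 1 to 1: z_11 = a_11 · x_1 = 0.05 × 186.00 / 0.5900 = 9.30 / 0.5900 ≈ 15.76.

z_11 = 15.76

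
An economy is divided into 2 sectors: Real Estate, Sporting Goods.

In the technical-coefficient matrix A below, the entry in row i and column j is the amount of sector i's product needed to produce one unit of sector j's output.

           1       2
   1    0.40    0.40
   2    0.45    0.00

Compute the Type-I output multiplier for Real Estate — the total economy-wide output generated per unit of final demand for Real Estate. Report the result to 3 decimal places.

I − A =
  [   0.60    -0.40]
  [  -0.45     1.00]
det(I−A) = (0.60)(1.00) − (-0.40)(-0.45) = 0.4200
adj(I−A) = [[1.00, 0.40], [0.45, 0.60]]
(I − A)⁻¹ = adj(I−A) / det(I−A) ≈
  [   2.3810     0.9524]
  [   1.0714     1.4286]
The output multiplier for sector j is the column-j sum of the Leontief inverse (I − A)⁻¹ = adj(I−A) / det(I−A).
Column 1 of adj(I−A): (1.00, 0.45); det(I−A) = 0.4200.
m_1 = (1.00 + 0.45) / 0.4200 = 1.45 / 0.4200 ≈ 3.452.

m_1 = 3.452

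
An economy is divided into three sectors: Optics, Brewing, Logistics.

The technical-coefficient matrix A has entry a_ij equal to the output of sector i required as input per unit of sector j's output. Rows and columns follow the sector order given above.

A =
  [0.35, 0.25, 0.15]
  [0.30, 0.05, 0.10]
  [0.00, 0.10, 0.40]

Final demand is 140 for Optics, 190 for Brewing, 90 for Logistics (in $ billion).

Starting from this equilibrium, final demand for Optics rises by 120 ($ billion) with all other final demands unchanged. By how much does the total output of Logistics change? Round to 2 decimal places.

I − A =
  [   0.65    -0.25    -0.15]
  [  -0.30     0.95    -0.10]
  [   0.00    -0.10     0.60]
Cofactors of I−A, C_ij = (−1)^(i+j)·(minor ij) (rows/columns in the sector order above):
  C_11 = (0.95)(0.60) − (-0.10)(-0.10) = 0.5600
  C_12 = −[(-0.30)(0.60) − (-0.10)(0.00)] = 0.1800
  C_13 = (-0.30)(-0.10) − (0.95)(0.00) = 0.0300
  C_21 = −[(-0.25)(0.60) − (-0.15)(-0.10)] = 0.1650
  C_22 = (0.65)(0.60) − (-0.15)(0.00) = 0.3900
  C_23 = −[(0.65)(-0.10) − (-0.25)(0.00)] = 0.0650
  C_31 = (-0.25)(-0.10) − (-0.15)(0.95) = 0.1675
  C_32 = −[(0.65)(-0.10) − (-0.15)(-0.30)] = 0.1100
  C_33 = (0.65)(0.95) − (-0.25)(-0.30) = 0.5425
det(I−A) = Σ_j (I−A)_1j·C_1j = (0.65)(0.5600) + (-0.25)(0.1800) + (-0.15)(0.0300) = 0.3145
adj(I−A) = Cᵀ =
  [ 0.5600   0.1650   0.1675]
  [ 0.1800   0.3900   0.1100]
  [ 0.0300   0.0650   0.5425]
(I − A)⁻¹ = adj(I−A) / det(I−A) ≈
  [   1.7806     0.5246     0.5326]
  [   0.5723     1.2401     0.3498]
  [   0.0954     0.2067     1.7250]
Δx = (I − A)⁻¹ Δd with Δd having +120 in the Optics component and 0 elsewhere.
So Δx_3 = L_31 · (+120), where L_31 = adj(I−A)_31 / det(I−A) = 0.0300 / 0.3145.
Δx_3 = 0.0300 × (+120) / 0.3145 = 3.60 / 0.3145 ≈ 11.45.

Δx_3 = 11.45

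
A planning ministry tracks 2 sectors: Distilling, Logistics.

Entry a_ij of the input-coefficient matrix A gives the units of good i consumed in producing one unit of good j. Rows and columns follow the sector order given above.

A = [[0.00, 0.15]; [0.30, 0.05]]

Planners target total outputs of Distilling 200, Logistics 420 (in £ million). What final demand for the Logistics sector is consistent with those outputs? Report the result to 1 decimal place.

I − A =
  [   1.00    -0.15]
  [  -0.30     0.95]
d = (I − A) x:
  d_D = (+1.00)·200 + (-0.15)·420 = 137.0
  d_L = (-0.30)·200 + (+0.95)·420 = 339.0

d_L = 339.0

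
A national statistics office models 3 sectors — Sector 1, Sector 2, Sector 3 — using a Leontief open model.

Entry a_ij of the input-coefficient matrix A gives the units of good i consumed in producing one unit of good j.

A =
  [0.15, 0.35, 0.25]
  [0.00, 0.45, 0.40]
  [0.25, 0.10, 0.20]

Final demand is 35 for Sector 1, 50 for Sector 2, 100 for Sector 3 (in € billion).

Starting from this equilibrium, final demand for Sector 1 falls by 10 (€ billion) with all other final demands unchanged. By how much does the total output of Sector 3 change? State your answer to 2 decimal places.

I − A =
  [   0.85    -0.35    -0.25]
  [   0.00     0.55    -0.40]
  [  -0.25    -0.10     0.80]
Cofactors of I−A, C_ij = (−1)^(i+j)·(minor ij) (rows/columns in the sector order above):
  C_11 = (0.55)(0.80) − (-0.40)(-0.10) = 0.4000
  C_12 = −[(0.00)(0.80) − (-0.40)(-0.25)] = 0.1000
  C_13 = (0.00)(-0.10) − (0.55)(-0.25) = 0.1375
  C_21 = −[(-0.35)(0.80) − (-0.25)(-0.10)] = 0.3050
  C_22 = (0.85)(0.80) − (-0.25)(-0.25) = 0.6175
  C_23 = −[(0.85)(-0.10) − (-0.35)(-0.25)] = 0.1725
  C_31 = (-0.35)(-0.40) − (-0.25)(0.55) = 0.2775
  C_32 = −[(0.85)(-0.40) − (-0.25)(0.00)] = 0.3400
  C_33 = (0.85)(0.55) − (-0.35)(0.00) = 0.4675
det(I−A) = Σ_j (I−A)_1j·C_1j = (0.85)(0.4000) + (-0.35)(0.1000) + (-0.25)(0.1375) = 0.270625
adj(I−A) = Cᵀ =
  [ 0.4000   0.3050   0.2775]
  [ 0.1000   0.6175   0.3400]
  [ 0.1375   0.1725   0.4675]
(I − A)⁻¹ = adj(I−A) / det(I−A) ≈
  [   1.4781     1.1270     1.0254]
  [   0.3695     2.2818     1.2564]
  [   0.5081     0.6374     1.7275]
Δx = (I − A)⁻¹ Δd with Δd having -10 in the Sector 1 component and 0 elsewhere.
So Δx_3 = L_31 · (-10), where L_31 = adj(I−A)_31 / det(I−A) = 0.1375 / 0.270625.
Δx_3 = 0.1375 × (-10) / 0.270625 = -1.375 / 0.270625 ≈ -5.08.

Δx_3 = -5.08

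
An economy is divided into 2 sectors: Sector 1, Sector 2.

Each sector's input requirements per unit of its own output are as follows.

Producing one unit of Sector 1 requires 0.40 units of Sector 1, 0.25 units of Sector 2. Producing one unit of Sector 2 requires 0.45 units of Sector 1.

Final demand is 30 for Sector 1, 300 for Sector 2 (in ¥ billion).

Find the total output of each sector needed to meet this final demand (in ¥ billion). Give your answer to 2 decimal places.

I − A =
  [   0.60    -0.45]
  [  -0.25     1.00]
det(I−A) = (0.60)(1.00) − (-0.45)(-0.25) = 0.4875
adj(I−A) = [[1.00, 0.45], [0.25, 0.60]]
(I − A)⁻¹ = adj(I−A) / det(I−A) ≈
  [   2.0513     0.9231]
  [   0.5128     1.2308]
x = (I − A)⁻¹ d = adj(I−A)·d / det(I−A), with det(I−A) = 0.4875:
  x_1 = (1.00·30 + 0.45·300) / 0.4875 = 165.00 / 0.4875 ≈ 338.46
  x_2 = (0.25·30 + 0.60·300) / 0.4875 = 187.50 / 0.4875 ≈ 384.62

x_1 = 338.46, x_2 = 384.62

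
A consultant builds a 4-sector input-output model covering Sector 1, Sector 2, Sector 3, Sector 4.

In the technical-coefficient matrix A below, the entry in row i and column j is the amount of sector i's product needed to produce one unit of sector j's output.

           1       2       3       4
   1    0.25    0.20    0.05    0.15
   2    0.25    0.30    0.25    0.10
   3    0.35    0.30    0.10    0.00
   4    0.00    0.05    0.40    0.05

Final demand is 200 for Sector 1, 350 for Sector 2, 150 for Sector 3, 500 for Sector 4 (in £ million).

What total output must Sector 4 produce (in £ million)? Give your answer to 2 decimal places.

I − A =
  [   0.75    -0.20    -0.05    -0.15]
  [  -0.25     0.70    -0.25    -0.10]
  [  -0.35    -0.30     0.90     0.00]
  [   0.00    -0.05    -0.40     0.95]
Compute the cofactors C_ij = (−1)^(i+j)·(3×3 minor ij) of I−A; the adjugate is their transpose:
adj(I−A) = Cᵀ =
  [ 0.510750   0.210000   0.132375   0.102750]
  [ 0.310875   0.603625   0.235000   0.112625]
  [ 0.302250   0.282875   0.445625   0.077500]
  [ 0.143625   0.150875   0.200000   0.337750]
det(I−A) = Σ_j (I−A)_1j·C_1j = (0.75)(0.510750) + (-0.20)(0.310875) + (-0.05)(0.302250) + (-0.15)(0.143625) = 0.28423125
(I − A)⁻¹ = adj(I−A) / det(I−A) ≈
  [   1.7970     0.7388     0.4657     0.3615]
  [   1.0937     2.1237     0.8268     0.3962]
  [   1.0634     0.9952     1.5678     0.2727]
  [   0.5053     0.5308     0.7037     1.1883]
x = (I − A)⁻¹ d = adj(I−A)·d / det(I−A), with det(I−A) = 0.28423125:
  x_1 = (0.510750·200 + 0.210000·350 + 0.132375·150 + 0.102750·500) / 0.28423125 = 246.88125 / 0.28423125 ≈ 868.59
  x_2 = (0.310875·200 + 0.603625·350 + 0.235000·150 + 0.112625·500) / 0.28423125 = 365.00625 / 0.28423125 ≈ 1284.19
  x_3 = (0.302250·200 + 0.282875·350 + 0.445625·150 + 0.077500·500) / 0.28423125 = 265.05 / 0.28423125 ≈ 932.52
  x_4 = (0.143625·200 + 0.150875·350 + 0.200000·150 + 0.337750·500) / 0.28423125 = 280.40625 / 0.28423125 ≈ 986.54

x_4 = 986.54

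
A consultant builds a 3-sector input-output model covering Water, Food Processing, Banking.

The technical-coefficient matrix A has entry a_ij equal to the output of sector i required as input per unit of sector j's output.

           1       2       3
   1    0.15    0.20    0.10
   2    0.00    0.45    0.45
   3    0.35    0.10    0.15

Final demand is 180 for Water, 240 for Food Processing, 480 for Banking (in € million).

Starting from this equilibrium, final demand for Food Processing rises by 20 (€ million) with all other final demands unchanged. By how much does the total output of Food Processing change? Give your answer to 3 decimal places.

I − A =
  [   0.85    -0.20    -0.10]
  [   0.00     0.55    -0.45]
  [  -0.35    -0.10     0.85]
Cofactors of I−A, C_ij = (−1)^(i+j)·(minor ij) (rows/columns in the sector order above):
  C_11 = (0.55)(0.85) − (-0.45)(-0.10) = 0.4225
  C_12 = −[(0.00)(0.85) − (-0.45)(-0.35)] = 0.1575
  C_13 = (0.00)(-0.10) − (0.55)(-0.35) = 0.1925
  C_21 = −[(-0.20)(0.85) − (-0.10)(-0.10)] = 0.1800
  C_22 = (0.85)(0.85) − (-0.10)(-0.35) = 0.6875
  C_23 = −[(0.85)(-0.10) − (-0.20)(-0.35)] = 0.1550
  C_31 = (-0.20)(-0.45) − (-0.10)(0.55) = 0.1450
  C_32 = −[(0.85)(-0.45) − (-0.10)(0.00)] = 0.3825
  C_33 = (0.85)(0.55) − (-0.20)(0.00) = 0.4675
det(I−A) = Σ_j (I−A)_1j·C_1j = (0.85)(0.4225) + (-0.20)(0.1575) + (-0.10)(0.1925) = 0.308375
adj(I−A) = Cᵀ =
  [ 0.4225   0.1800   0.1450]
  [ 0.1575   0.6875   0.3825]
  [ 0.1925   0.1550   0.4675]
(I − A)⁻¹ = adj(I−A) / det(I−A) ≈
  [   1.3701     0.5837     0.4702]
  [   0.5107     2.2294     1.2404]
  [   0.6242     0.5026     1.5160]
Δx = (I − A)⁻¹ Δd with Δd having +20 in the Food Processing component and 0 elsewhere.
So Δx_2 = L_22 · (+20), where L_22 = adj(I−A)_22 / det(I−A) = 0.6875 / 0.308375.
Δx_2 = 0.6875 × (+20) / 0.308375 = 13.75 / 0.308375 ≈ 44.589.

Δx_2 = 44.589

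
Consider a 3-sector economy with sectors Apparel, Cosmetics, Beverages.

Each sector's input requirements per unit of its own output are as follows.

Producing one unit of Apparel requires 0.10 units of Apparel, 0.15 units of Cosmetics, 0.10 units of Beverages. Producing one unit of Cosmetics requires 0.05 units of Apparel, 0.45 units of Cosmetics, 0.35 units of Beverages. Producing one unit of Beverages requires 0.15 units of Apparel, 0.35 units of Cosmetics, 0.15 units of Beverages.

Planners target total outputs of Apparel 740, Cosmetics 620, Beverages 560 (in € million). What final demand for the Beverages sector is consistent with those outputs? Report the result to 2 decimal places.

I − A =
  [   0.90    -0.05    -0.15]
  [  -0.15     0.55    -0.35]
  [  -0.10    -0.35     0.85]
d = (I − A) x:
  d_A = (+0.90)·740 + (-0.05)·620 + (-0.15)·560 = 551.00
  d_C = (-0.15)·740 + (+0.55)·620 + (-0.35)·560 = 34.00
  d_B = (-0.10)·740 + (-0.35)·620 + (+0.85)·560 = 185.00

d_B = 185.00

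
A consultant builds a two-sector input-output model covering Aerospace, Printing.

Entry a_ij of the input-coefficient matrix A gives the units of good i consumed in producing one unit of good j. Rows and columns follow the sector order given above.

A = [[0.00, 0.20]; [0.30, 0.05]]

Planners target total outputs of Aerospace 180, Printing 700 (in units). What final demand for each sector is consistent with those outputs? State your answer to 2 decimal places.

I − A =
  [   1.00    -0.20]
  [  -0.30     0.95]
d = (I − A) x:
  d_1 = (+1.00)·180 + (-0.20)·700 = 40.00
  d_2 = (-0.30)·180 + (+0.95)·700 = 611.00

d_1 = 40.00, d_2 = 611.00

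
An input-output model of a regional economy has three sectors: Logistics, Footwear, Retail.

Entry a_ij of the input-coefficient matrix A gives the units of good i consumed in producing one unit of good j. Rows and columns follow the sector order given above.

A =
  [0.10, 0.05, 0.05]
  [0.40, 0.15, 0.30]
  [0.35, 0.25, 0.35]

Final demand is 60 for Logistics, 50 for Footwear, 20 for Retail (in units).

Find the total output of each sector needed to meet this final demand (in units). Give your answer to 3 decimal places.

I − A =
  [   0.90    -0.05    -0.05]
  [  -0.40     0.85    -0.30]
  [  -0.35    -0.25     0.65]
Cofactors of I−A, C_ij = (−1)^(i+j)·(minor ij) (rows/columns in the sector order above):
  C_11 = (0.85)(0.65) − (-0.30)(-0.25) = 0.4775
  C_12 = −[(-0.40)(0.65) − (-0.30)(-0.35)] = 0.3650
  C_13 = (-0.40)(-0.25) − (0.85)(-0.35) = 0.3975
  C_21 = −[(-0.05)(0.65) − (-0.05)(-0.25)] = 0.0450
  C_22 = (0.90)(0.65) − (-0.05)(-0.35) = 0.5675
  C_23 = −[(0.90)(-0.25) − (-0.05)(-0.35)] = 0.2425
  C_31 = (-0.05)(-0.30) − (-0.05)(0.85) = 0.0575
  C_32 = −[(0.90)(-0.30) − (-0.05)(-0.40)] = 0.2900
  C_33 = (0.90)(0.85) − (-0.05)(-0.40) = 0.7450
det(I−A) = Σ_j (I−A)_1j·C_1j = (0.90)(0.4775) + (-0.05)(0.3650) + (-0.05)(0.3975) = 0.391625
adj(I−A) = Cᵀ =
  [ 0.4775   0.0450   0.0575]
  [ 0.3650   0.5675   0.2900]
  [ 0.3975   0.2425   0.7450]
(I − A)⁻¹ = adj(I−A) / det(I−A) ≈
  [   1.2193     0.1149     0.1468]
  [   0.9320     1.4491     0.7405]
  [   1.0150     0.6192     1.9023]
x = (I − A)⁻¹ d = adj(I−A)·d / det(I−A), with det(I−A) = 0.391625:
  x_1 = (0.4775·60 + 0.0450·50 + 0.0575·20) / 0.391625 = 32.05 / 0.391625 ≈ 81.838
  x_2 = (0.3650·60 + 0.5675·50 + 0.2900·20) / 0.391625 = 56.075 / 0.391625 ≈ 143.185
  x_3 = (0.3975·60 + 0.2425·50 + 0.7450·20) / 0.391625 = 50.875 / 0.391625 ≈ 129.907

x_1 = 81.838, x_2 = 143.185, x_3 = 129.907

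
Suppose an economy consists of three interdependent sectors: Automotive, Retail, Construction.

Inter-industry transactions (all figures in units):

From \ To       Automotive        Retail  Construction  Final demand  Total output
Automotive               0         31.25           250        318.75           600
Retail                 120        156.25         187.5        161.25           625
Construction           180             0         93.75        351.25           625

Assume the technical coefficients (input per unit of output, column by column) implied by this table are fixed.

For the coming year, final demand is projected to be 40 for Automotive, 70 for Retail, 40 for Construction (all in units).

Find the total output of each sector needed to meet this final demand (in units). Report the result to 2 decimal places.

x_1 = 76.85, x_2 = 143.50, x_3 = 74.18

Technical coefficients a_ij = z_ij / X_j:
  a_11 = 0/600 = 0.00, a_21 = 120/600 = 0.20, a_31 = 180/600 = 0.30
  a_12 = 31.25/625 = 0.05, a_22 = 156.25/625 = 0.25, a_32 = 0/625 = 0.00
  a_13 = 250/625 = 0.40, a_23 = 187.5/625 = 0.30, a_33 = 93.75/625 = 0.15
I − A =
  [   1.00    -0.05    -0.40]
  [  -0.20     0.75    -0.30]
  [  -0.30     0.00     0.85]
Cofactors of I−A, C_ij = (−1)^(i+j)·(minor ij) (rows/columns in the sector order above):
  C_11 = (0.75)(0.85) − (-0.30)(0.00) = 0.6375
  C_12 = −[(-0.20)(0.85) − (-0.30)(-0.30)] = 0.2600
  C_13 = (-0.20)(0.00) − (0.75)(-0.30) = 0.2250
  C_21 = −[(-0.05)(0.85) − (-0.40)(0.00)] = 0.0425
  C_22 = (1.00)(0.85) − (-0.40)(-0.30) = 0.7300
  C_23 = −[(1.00)(0.00) − (-0.05)(-0.30)] = 0.0150
  C_31 = (-0.05)(-0.30) − (-0.40)(0.75) = 0.3150
  C_32 = −[(1.00)(-0.30) − (-0.40)(-0.20)] = 0.3800
  C_33 = (1.00)(0.75) − (-0.05)(-0.20) = 0.7400
det(I−A) = Σ_j (I−A)_1j·C_1j = (1.00)(0.6375) + (-0.05)(0.2600) + (-0.40)(0.2250) = 0.5345
adj(I−A) = Cᵀ =
  [ 0.6375   0.0425   0.3150]
  [ 0.2600   0.7300   0.3800]
  [ 0.2250   0.0150   0.7400]
(I − A)⁻¹ = adj(I−A) / det(I−A) ≈
  [   1.1927     0.0795     0.5893]
  [   0.4864     1.3658     0.7109]
  [   0.4210     0.0281     1.3845]
x = (I − A)⁻¹ d = adj(I−A)·d / det(I−A), with det(I−A) = 0.5345:
  x_1 = (0.6375·40 + 0.0425·70 + 0.3150·40) / 0.5345 = 41.075 / 0.5345 ≈ 76.85
  x_2 = (0.2600·40 + 0.7300·70 + 0.3800·40) / 0.5345 = 76.70 / 0.5345 ≈ 143.50
  x_3 = (0.2250·40 + 0.0150·70 + 0.7400·40) / 0.5345 = 39.65 / 0.5345 ≈ 74.18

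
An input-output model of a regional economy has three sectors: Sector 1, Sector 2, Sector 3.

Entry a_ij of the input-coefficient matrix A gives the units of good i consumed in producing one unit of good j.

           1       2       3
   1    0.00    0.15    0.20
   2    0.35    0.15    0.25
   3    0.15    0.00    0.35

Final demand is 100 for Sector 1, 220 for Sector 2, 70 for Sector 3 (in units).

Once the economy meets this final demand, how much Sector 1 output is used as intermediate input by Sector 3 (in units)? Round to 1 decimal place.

I − A =
  [   1.00    -0.15    -0.20]
  [  -0.35     0.85    -0.25]
  [  -0.15     0.00     0.65]
Cofactors of I−A, C_ij = (−1)^(i+j)·(minor ij) (rows/columns in the sector order above):
  C_11 = (0.85)(0.65) − (-0.25)(0.00) = 0.5525
  C_12 = −[(-0.35)(0.65) − (-0.25)(-0.15)] = 0.2650
  C_13 = (-0.35)(0.00) − (0.85)(-0.15) = 0.1275
  C_21 = −[(-0.15)(0.65) − (-0.20)(0.00)] = 0.0975
  C_22 = (1.00)(0.65) − (-0.20)(-0.15) = 0.6200
  C_23 = −[(1.00)(0.00) − (-0.15)(-0.15)] = 0.0225
  C_31 = (-0.15)(-0.25) − (-0.20)(0.85) = 0.2075
  C_32 = −[(1.00)(-0.25) − (-0.20)(-0.35)] = 0.3200
  C_33 = (1.00)(0.85) − (-0.15)(-0.35) = 0.7975
det(I−A) = Σ_j (I−A)_1j·C_1j = (1.00)(0.5525) + (-0.15)(0.2650) + (-0.20)(0.1275) = 0.48725
adj(I−A) = Cᵀ =
  [ 0.5525   0.0975   0.2075]
  [ 0.2650   0.6200   0.3200]
  [ 0.1275   0.0225   0.7975]
(I − A)⁻¹ = adj(I−A) / det(I−A) ≈
  [   1.1339     0.2001     0.4259]
  [   0.5439     1.2724     0.6567]
  [   0.2617     0.0462     1.6367]
First solve x = (I − A)⁻¹ d = adj(I−A)·d / det(I−A); in particular x_3 = (0.1275·100 + 0.0225·220 + 0.7975·70) / 0.48725 = 73.525 / 0.48725 ≈ 150.898.
Intermediate flow from 1 to 3: z_13 = a_13 · x_3 = 0.20 × 73.525 / 0.48725 = 14.705 / 0.48725 ≈ 30.2.

z_13 = 30.2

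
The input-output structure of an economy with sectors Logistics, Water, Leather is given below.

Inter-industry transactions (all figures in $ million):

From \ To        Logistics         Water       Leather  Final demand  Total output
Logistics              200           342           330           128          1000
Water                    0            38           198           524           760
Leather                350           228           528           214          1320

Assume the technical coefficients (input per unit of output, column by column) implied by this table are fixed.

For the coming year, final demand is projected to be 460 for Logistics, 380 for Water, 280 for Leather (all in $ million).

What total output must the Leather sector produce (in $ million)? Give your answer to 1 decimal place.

Technical coefficients a_ij = z_ij / X_j:
  a_11 = 200/1000 = 0.20, a_21 = 0/1000 = 0.00, a_31 = 350/1000 = 0.35
  a_12 = 342/760 = 0.45, a_22 = 38/760 = 0.05, a_32 = 228/760 = 0.30
  a_13 = 330/1320 = 0.25, a_23 = 198/1320 = 0.15, a_33 = 528/1320 = 0.40
I − A =
  [   0.80    -0.45    -0.25]
  [   0.00     0.95    -0.15]
  [  -0.35    -0.30     0.60]
Cofactors of I−A, C_ij = (−1)^(i+j)·(minor ij) (rows/columns in the sector order above):
  C_11 = (0.95)(0.60) − (-0.15)(-0.30) = 0.5250
  C_12 = −[(0.00)(0.60) − (-0.15)(-0.35)] = 0.0525
  C_13 = (0.00)(-0.30) − (0.95)(-0.35) = 0.3325
  C_21 = −[(-0.45)(0.60) − (-0.25)(-0.30)] = 0.3450
  C_22 = (0.80)(0.60) − (-0.25)(-0.35) = 0.3925
  C_23 = −[(0.80)(-0.30) − (-0.45)(-0.35)] = 0.3975
  C_31 = (-0.45)(-0.15) − (-0.25)(0.95) = 0.3050
  C_32 = −[(0.80)(-0.15) − (-0.25)(0.00)] = 0.1200
  C_33 = (0.80)(0.95) − (-0.45)(0.00) = 0.7600
det(I−A) = Σ_j (I−A)_1j·C_1j = (0.80)(0.5250) + (-0.45)(0.0525) + (-0.25)(0.3325) = 0.31325
adj(I−A) = Cᵀ =
  [ 0.5250   0.3450   0.3050]
  [ 0.0525   0.3925   0.1200]
  [ 0.3325   0.3975   0.7600]
(I − A)⁻¹ = adj(I−A) / det(I−A) ≈
  [   1.6760     1.1014     0.9737]
  [   0.1676     1.2530     0.3831]
  [   1.0615     1.2690     2.4262]
x = (I − A)⁻¹ d = adj(I−A)·d / det(I−A), with det(I−A) = 0.31325:
  x_1 = (0.5250·460 + 0.3450·380 + 0.3050·280) / 0.31325 = 458.00 / 0.31325 ≈ 1462.1
  x_2 = (0.0525·460 + 0.3925·380 + 0.1200·280) / 0.31325 = 206.90 / 0.31325 ≈ 660.5
  x_3 = (0.3325·460 + 0.3975·380 + 0.7600·280) / 0.31325 = 516.80 / 0.31325 ≈ 1649.8

x_3 = 1649.8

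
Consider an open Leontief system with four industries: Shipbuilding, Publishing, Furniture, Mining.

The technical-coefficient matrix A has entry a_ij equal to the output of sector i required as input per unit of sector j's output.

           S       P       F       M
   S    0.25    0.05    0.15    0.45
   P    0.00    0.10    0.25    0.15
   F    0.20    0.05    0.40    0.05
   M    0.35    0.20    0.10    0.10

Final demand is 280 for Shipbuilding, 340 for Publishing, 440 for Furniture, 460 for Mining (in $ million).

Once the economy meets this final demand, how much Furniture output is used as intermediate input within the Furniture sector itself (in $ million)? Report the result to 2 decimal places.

z_FF = 606.66

I − A =
  [   0.75    -0.05    -0.15    -0.45]
  [   0.00     0.90    -0.25    -0.15]
  [  -0.20    -0.05     0.60    -0.05]
  [  -0.35    -0.20    -0.10     0.90]
Compute the cofactors C_ij = (−1)^(i+j)·(3×3 minor ij) of I−A; the adjugate is their transpose:
adj(I−A) = Cᵀ =
  [ 0.449000   0.091250   0.192000   0.250375]
  [ 0.083875   0.268125   0.148500   0.094875]
  [ 0.174375   0.061250   0.440625   0.121875]
  [ 0.212625   0.101875   0.156625   0.366125]
det(I−A) = Σ_j (I−A)_1j·C_1j = (0.75)(0.449000) + (-0.05)(0.083875) + (-0.15)(0.174375) + (-0.45)(0.212625) = 0.21071875
(I − A)⁻¹ = adj(I−A) / det(I−A) ≈
  [   2.1308     0.4330     0.9112     1.1882]
  [   0.3980     1.2724     0.7047     0.4502]
  [   0.8275     0.2907     2.0911     0.5784]
  [   1.0090     0.4835     0.7433     1.7375]
First solve x = (I − A)⁻¹ d = adj(I−A)·d / det(I−A); in particular x_F = (0.174375·280 + 0.061250·340 + 0.440625·440 + 0.121875·460) / 0.21071875 = 319.5875 / 0.21071875 ≈ 1516.6543.
Intermediate flow from F to F: z_FF = a_FF · x_F = 0.40 × 319.5875 / 0.21071875 = 127.835 / 0.21071875 ≈ 606.66.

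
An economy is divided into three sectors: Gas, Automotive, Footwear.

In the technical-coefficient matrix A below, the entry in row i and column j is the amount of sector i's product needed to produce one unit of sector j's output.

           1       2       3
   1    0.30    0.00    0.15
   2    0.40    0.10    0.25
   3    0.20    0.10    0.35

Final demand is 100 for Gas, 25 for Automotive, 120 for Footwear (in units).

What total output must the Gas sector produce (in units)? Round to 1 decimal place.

x_1 = 202.2

I − A =
  [   0.70     0.00    -0.15]
  [  -0.40     0.90    -0.25]
  [  -0.20    -0.10     0.65]
Cofactors of I−A, C_ij = (−1)^(i+j)·(minor ij) (rows/columns in the sector order above):
  C_11 = (0.90)(0.65) − (-0.25)(-0.10) = 0.5600
  C_12 = −[(-0.40)(0.65) − (-0.25)(-0.20)] = 0.3100
  C_13 = (-0.40)(-0.10) − (0.90)(-0.20) = 0.2200
  C_21 = −[(0.00)(0.65) − (-0.15)(-0.10)] = 0.0150
  C_22 = (0.70)(0.65) − (-0.15)(-0.20) = 0.4250
  C_23 = −[(0.70)(-0.10) − (0.00)(-0.20)] = 0.0700
  C_31 = (0.00)(-0.25) − (-0.15)(0.90) = 0.1350
  C_32 = −[(0.70)(-0.25) − (-0.15)(-0.40)] = 0.2350
  C_33 = (0.70)(0.90) − (0.00)(-0.40) = 0.6300
det(I−A) = Σ_j (I−A)_1j·C_1j = (0.70)(0.5600) + (0.00)(0.3100) + (-0.15)(0.2200) = 0.3590
adj(I−A) = Cᵀ =
  [ 0.5600   0.0150   0.1350]
  [ 0.3100   0.4250   0.2350]
  [ 0.2200   0.0700   0.6300]
(I − A)⁻¹ = adj(I−A) / det(I−A) ≈
  [   1.5599     0.0418     0.3760]
  [   0.8635     1.1838     0.6546]
  [   0.6128     0.1950     1.7549]
x = (I − A)⁻¹ d = adj(I−A)·d / det(I−A), with det(I−A) = 0.3590:
  x_1 = (0.5600·100 + 0.0150·25 + 0.1350·120) / 0.3590 = 72.575 / 0.3590 ≈ 202.2
  x_2 = (0.3100·100 + 0.4250·25 + 0.2350·120) / 0.3590 = 69.825 / 0.3590 ≈ 194.5
  x_3 = (0.2200·100 + 0.0700·25 + 0.6300·120) / 0.3590 = 99.35 / 0.3590 ≈ 276.7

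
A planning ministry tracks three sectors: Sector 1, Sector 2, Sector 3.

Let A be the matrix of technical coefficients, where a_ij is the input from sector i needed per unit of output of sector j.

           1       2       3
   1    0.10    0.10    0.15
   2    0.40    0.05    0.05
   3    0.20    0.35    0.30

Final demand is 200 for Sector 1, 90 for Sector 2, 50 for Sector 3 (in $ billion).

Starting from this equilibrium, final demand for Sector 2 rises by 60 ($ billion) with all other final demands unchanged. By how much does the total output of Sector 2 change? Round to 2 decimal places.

Δx_2 = 71.39

I − A =
  [   0.90    -0.10    -0.15]
  [  -0.40     0.95    -0.05]
  [  -0.20    -0.35     0.70]
Cofactors of I−A, C_ij = (−1)^(i+j)·(minor ij) (rows/columns in the sector order above):
  C_11 = (0.95)(0.70) − (-0.05)(-0.35) = 0.6475
  C_12 = −[(-0.40)(0.70) − (-0.05)(-0.20)] = 0.2900
  C_13 = (-0.40)(-0.35) − (0.95)(-0.20) = 0.3300
  C_21 = −[(-0.10)(0.70) − (-0.15)(-0.35)] = 0.1225
  C_22 = (0.90)(0.70) − (-0.15)(-0.20) = 0.6000
  C_23 = −[(0.90)(-0.35) − (-0.10)(-0.20)] = 0.3350
  C_31 = (-0.10)(-0.05) − (-0.15)(0.95) = 0.1475
  C_32 = −[(0.90)(-0.05) − (-0.15)(-0.40)] = 0.1050
  C_33 = (0.90)(0.95) − (-0.10)(-0.40) = 0.8150
det(I−A) = Σ_j (I−A)_1j·C_1j = (0.90)(0.6475) + (-0.10)(0.2900) + (-0.15)(0.3300) = 0.50425
adj(I−A) = Cᵀ =
  [ 0.6475   0.1225   0.1475]
  [ 0.2900   0.6000   0.1050]
  [ 0.3300   0.3350   0.8150]
(I − A)⁻¹ = adj(I−A) / det(I−A) ≈
  [   1.2841     0.2429     0.2925]
  [   0.5751     1.1899     0.2082]
  [   0.6544     0.6644     1.6163]
Δx = (I − A)⁻¹ Δd with Δd having +60 in the Sector 2 component and 0 elsewhere.
So Δx_2 = L_22 · (+60), where L_22 = adj(I−A)_22 / det(I−A) = 0.6000 / 0.50425.
Δx_2 = 0.6000 × (+60) / 0.50425 = 36.00 / 0.50425 ≈ 71.39.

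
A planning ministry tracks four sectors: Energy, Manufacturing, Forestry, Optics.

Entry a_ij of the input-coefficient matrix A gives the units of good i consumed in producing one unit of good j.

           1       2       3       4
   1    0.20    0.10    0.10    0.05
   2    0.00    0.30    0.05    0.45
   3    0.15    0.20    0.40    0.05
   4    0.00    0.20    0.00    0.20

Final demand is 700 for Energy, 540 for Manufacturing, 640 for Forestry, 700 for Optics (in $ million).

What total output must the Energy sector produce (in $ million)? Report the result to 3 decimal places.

I − A =
  [   0.80    -0.10    -0.10    -0.05]
  [   0.00     0.70    -0.05    -0.45]
  [  -0.15    -0.20     0.60    -0.05]
  [   0.00    -0.20     0.00     0.80]
Compute the cofactors C_ij = (−1)^(i+j)·(3×3 minor ij) of I−A; the adjugate is their transpose:
adj(I−A) = Cᵀ =
  [ 0.273500   0.071000   0.051500   0.060250]
  [ 0.006000   0.372000   0.032000   0.211625]
  [ 0.070500   0.149500   0.376000   0.112000]
  [ 0.001500   0.093000   0.008000   0.316750]
det(I−A) = Σ_j (I−A)_1j·C_1j = (0.80)(0.273500) + (-0.10)(0.006000) + (-0.10)(0.070500) + (-0.05)(0.001500) = 0.211075
(I − A)⁻¹ = adj(I−A) / det(I−A) ≈
  [   1.2957     0.3364     0.2440     0.2854]
  [   0.0284     1.7624     0.1516     1.0026]
  [   0.3340     0.7083     1.7814     0.5306]
  [   0.0071     0.4406     0.0379     1.5007]
x = (I − A)⁻¹ d = adj(I−A)·d / det(I−A), with det(I−A) = 0.211075:
  x_1 = (0.273500·700 + 0.071000·540 + 0.051500·640 + 0.060250·700) / 0.211075 = 304.925 / 0.211075 ≈ 1444.629
  x_2 = (0.006000·700 + 0.372000·540 + 0.032000·640 + 0.211625·700) / 0.211075 = 373.6975 / 0.211075 ≈ 1770.449
  x_3 = (0.070500·700 + 0.149500·540 + 0.376000·640 + 0.112000·700) / 0.211075 = 449.12 / 0.211075 ≈ 2127.774
  x_4 = (0.001500·700 + 0.093000·540 + 0.008000·640 + 0.316750·700) / 0.211075 = 278.115 / 0.211075 ≈ 1317.612

x_1 = 1444.629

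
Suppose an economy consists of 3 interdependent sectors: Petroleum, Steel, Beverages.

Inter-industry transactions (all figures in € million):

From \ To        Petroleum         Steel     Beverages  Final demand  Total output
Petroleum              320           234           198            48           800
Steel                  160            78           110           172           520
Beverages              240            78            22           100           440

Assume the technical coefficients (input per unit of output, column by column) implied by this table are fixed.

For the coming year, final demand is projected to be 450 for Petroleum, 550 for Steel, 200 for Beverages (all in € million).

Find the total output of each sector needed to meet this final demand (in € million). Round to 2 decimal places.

Technical coefficients a_ij = z_ij / X_j:
  a_11 = 320/800 = 0.40, a_21 = 160/800 = 0.20, a_31 = 240/800 = 0.30
  a_12 = 234/520 = 0.45, a_22 = 78/520 = 0.15, a_32 = 78/520 = 0.15
  a_13 = 198/440 = 0.45, a_23 = 110/440 = 0.25, a_33 = 22/440 = 0.05
I − A =
  [   0.60    -0.45    -0.45]
  [  -0.20     0.85    -0.25]
  [  -0.30    -0.15     0.95]
Cofactors of I−A, C_ij = (−1)^(i+j)·(minor ij) (rows/columns in the sector order above):
  C_11 = (0.85)(0.95) − (-0.25)(-0.15) = 0.7700
  C_12 = −[(-0.20)(0.95) − (-0.25)(-0.30)] = 0.2650
  C_13 = (-0.20)(-0.15) − (0.85)(-0.30) = 0.2850
  C_21 = −[(-0.45)(0.95) − (-0.45)(-0.15)] = 0.4950
  C_22 = (0.60)(0.95) − (-0.45)(-0.30) = 0.4350
  C_23 = −[(0.60)(-0.15) − (-0.45)(-0.30)] = 0.2250
  C_31 = (-0.45)(-0.25) − (-0.45)(0.85) = 0.4950
  C_32 = −[(0.60)(-0.25) − (-0.45)(-0.20)] = 0.2400
  C_33 = (0.60)(0.85) − (-0.45)(-0.20) = 0.4200
det(I−A) = Σ_j (I−A)_1j·C_1j = (0.60)(0.7700) + (-0.45)(0.2650) + (-0.45)(0.2850) = 0.2145
adj(I−A) = Cᵀ =
  [ 0.7700   0.4950   0.4950]
  [ 0.2650   0.4350   0.2400]
  [ 0.2850   0.2250   0.4200]
(I − A)⁻¹ = adj(I−A) / det(I−A) ≈
  [   3.5897     2.3077     2.3077]
  [   1.2354     2.0280     1.1189]
  [   1.3287     1.0490     1.9580]
x = (I − A)⁻¹ d = adj(I−A)·d / det(I−A), with det(I−A) = 0.2145:
  x_1 = (0.7700·450 + 0.4950·550 + 0.4950·200) / 0.2145 = 717.75 / 0.2145 ≈ 3346.15
  x_2 = (0.2650·450 + 0.4350·550 + 0.2400·200) / 0.2145 = 406.50 / 0.2145 ≈ 1895.10
  x_3 = (0.2850·450 + 0.2250·550 + 0.4200·200) / 0.2145 = 336.00 / 0.2145 ≈ 1566.43

x_1 = 3346.15, x_2 = 1895.10, x_3 = 1566.43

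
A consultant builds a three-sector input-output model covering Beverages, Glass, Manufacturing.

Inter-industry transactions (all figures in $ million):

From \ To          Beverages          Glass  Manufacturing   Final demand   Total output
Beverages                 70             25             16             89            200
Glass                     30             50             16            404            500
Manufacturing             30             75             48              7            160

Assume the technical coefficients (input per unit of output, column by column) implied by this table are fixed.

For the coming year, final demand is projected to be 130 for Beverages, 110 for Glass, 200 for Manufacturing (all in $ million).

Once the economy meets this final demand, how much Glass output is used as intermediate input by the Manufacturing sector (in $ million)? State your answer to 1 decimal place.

z_GM = 39.0

Technical coefficients a_ij = z_ij / X_j:
  a_BB = 70/200 = 0.35, a_GB = 30/200 = 0.15, a_MB = 30/200 = 0.15
  a_BG = 25/500 = 0.05, a_GG = 50/500 = 0.10, a_MG = 75/500 = 0.15
  a_BM = 16/160 = 0.10, a_GM = 16/160 = 0.10, a_MM = 48/160 = 0.30
I − A =
  [   0.65    -0.05    -0.10]
  [  -0.15     0.90    -0.10]
  [  -0.15    -0.15     0.70]
Cofactors of I−A, C_ij = (−1)^(i+j)·(minor ij) (rows/columns in the sector order above):
  C_11 = (0.90)(0.70) − (-0.10)(-0.15) = 0.6150
  C_12 = −[(-0.15)(0.70) − (-0.10)(-0.15)] = 0.1200
  C_13 = (-0.15)(-0.15) − (0.90)(-0.15) = 0.1575
  C_21 = −[(-0.05)(0.70) − (-0.10)(-0.15)] = 0.0500
  C_22 = (0.65)(0.70) − (-0.10)(-0.15) = 0.4400
  C_23 = −[(0.65)(-0.15) − (-0.05)(-0.15)] = 0.1050
  C_31 = (-0.05)(-0.10) − (-0.10)(0.90) = 0.0950
  C_32 = −[(0.65)(-0.10) − (-0.10)(-0.15)] = 0.0800
  C_33 = (0.65)(0.90) − (-0.05)(-0.15) = 0.5775
det(I−A) = Σ_j (I−A)_1j·C_1j = (0.65)(0.6150) + (-0.05)(0.1200) + (-0.10)(0.1575) = 0.3780
adj(I−A) = Cᵀ =
  [ 0.6150   0.0500   0.0950]
  [ 0.1200   0.4400   0.0800]
  [ 0.1575   0.1050   0.5775]
(I − A)⁻¹ = adj(I−A) / det(I−A) ≈
  [   1.6270     0.1323     0.2513]
  [   0.3175     1.1640     0.2116]
  [   0.4167     0.2778     1.5278]
First solve x = (I − A)⁻¹ d = adj(I−A)·d / det(I−A); in particular x_M = (0.1575·130 + 0.1050·110 + 0.5775·200) / 0.3780 = 147.525 / 0.3780 ≈ 390.278.
Intermediate flow from G to M: z_GM = a_GM · x_M = 0.10 × 147.525 / 0.3780 = 14.7525 / 0.3780 ≈ 39.0.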